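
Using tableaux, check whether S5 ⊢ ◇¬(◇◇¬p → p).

Invalid (countermodel exists)

Tableau for the negation ¬◇¬(◇◇¬p → p):
1. ¬◇¬(◇◇¬p → p), w0
2. ◇◇¬p → p, w0   [¬◇-rule on 1 via w0Rw0]
3. p, w0   [→-rule on 2 (branches; this branch)]
Accessibility: w0Rw0
The negation has an open branch (countermodel exists).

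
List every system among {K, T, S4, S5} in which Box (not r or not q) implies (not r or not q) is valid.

K-tableau for the negation not (Box (not r or not q) implies (not r or not q)):
1. not (Box (not r or not q) implies (not r or not q)), u
2. Box (not r or not q), u   [neg-implies-rule on 1]
3. not (not r or not q), u   [neg-implies-rule on 1]
4. r, u   [neg-or-rule on 3]
5. q, u   [neg-or-rule on 3]
Complete open branch: countermodel on a K-frame, so not valid in K.
T-tableau for the negation not (Box (not r or not q) implies (not r or not q)):
1. not (Box (not r or not q) implies (not r or not q)), u
2. Box (not r or not q), u   [neg-implies-rule on 1]
3. not (not r or not q), u   [neg-implies-rule on 1]
4. r, u   [neg-or-rule on 3]
5. q, u   [neg-or-rule on 3]
6. not r or not q, u   [Box-rule on 2 via uRu]
7. not q, u   [or-rule on 6 (branches; this branch)]
Accessibility: uRu
Branch closes: q and not q both at u.
Every branch closes (one shown): valid in T, hence also in S4, S5 (every theorem of T is a theorem of S4 and S5).

T, S4, S5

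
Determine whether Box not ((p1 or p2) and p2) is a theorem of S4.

Tableau for the negation not Box not ((p1 or p2) and p2):
1. not Box not ((p1 or p2) and p2), u
2. (p1 or p2) and p2, v
3. p1 or p2, v
4. p2, v
Accessibility: uRu, uRv, vRv
The negation has an open branch (countermodel exists).

Invalid (countermodel exists)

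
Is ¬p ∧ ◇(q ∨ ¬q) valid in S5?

Tableau for the negation ¬(¬p ∧ ◇(q ∨ ¬q)):
1. ¬(¬p ∧ ◇(q ∨ ¬q)), w0
2. p, w0
Accessibility: w0Rw0
The negation has an open branch (countermodel exists).

No, not valid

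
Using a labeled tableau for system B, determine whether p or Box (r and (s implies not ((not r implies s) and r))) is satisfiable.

Satisfiable (open branch found)

1. p or Box (r and (s implies not ((not r implies s) and r))), 0
2. Box (r and (s implies not ((not r implies s) and r))), 0   [or-rule on 1 (branches; this branch)]
3. r and (s implies not ((not r implies s) and r)), 0   [Box-rule on 2 via 0R0]
4. r, 0   [and-rule on 3]
5. s implies not ((not r implies s) and r), 0   [and-rule on 3]
6. not s, 0   [implies-rule on 5 (branches; this branch)]
Accessibility: 0R0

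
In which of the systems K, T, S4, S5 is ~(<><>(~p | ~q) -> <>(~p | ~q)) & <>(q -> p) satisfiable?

K, T

T-tableau for the formula:
1. ~(<><>(~p | ~q) -> <>(~p | ~q)) & <>(q -> p), w0
2. ~(<><>(~p | ~q) -> <>(~p | ~q)), w0
3. <>(q -> p), w0
4. <><>(~p | ~q), w0
5. ~<>(~p | ~q), w0
6. ~(~p | ~q), w0
7. p, w0
8. q, w0
9. q -> p, w1
10. ~(~p | ~q), w1
11. p, w1
12. q, w1
13. <>(~p | ~q), w2
14. ~(~p | ~q), w2
15. p, w2
16. q, w2
17. ~p | ~q, w3
18. ~q, w3
Accessibility: w0Rw0, w0Rw1, w0Rw2, w1Rw1, w2Rw2, w2Rw3, w3Rw3
Complete open branch: satisfiable in T, hence also in K (this T-model is also a K-model).
S4-tableau for the formula:
1. ~(<><>(~p | ~q) -> <>(~p | ~q)) & <>(q -> p), w0
2. ~(<><>(~p | ~q) -> <>(~p | ~q)), w0
3. <>(q -> p), w0
4. <><>(~p | ~q), w0
5. ~<>(~p | ~q), w0
6. ~(~p | ~q), w0
7. p, w0
8. q, w0
9. q -> p, w1
10. ~(~p | ~q), w1
11. p, w1
12. q, w1
13. <>(~p | ~q), w2
14. ~(~p | ~q), w2
15. p, w2
16. q, w2
17. ~p | ~q, w3
18. ~(~p | ~q), w3
19. p, w3
20. q, w3
21. ~q, w3
Accessibility: w0Rw0, w0Rw1, w0Rw2, w0Rw3, w1Rw1, w2Rw2, w2Rw3, w3Rw3
Branch closes: q and ~q both at w3.
Every branch closes (one shown): unsatisfiable in S4, hence also in S5 (every S5-frame is an S4-frame).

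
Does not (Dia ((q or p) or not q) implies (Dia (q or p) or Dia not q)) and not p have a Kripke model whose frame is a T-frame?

Unsatisfiable (every branch closes)

1. not (Dia ((q or p) or not q) implies (Dia (q or p) or Dia not q)) and not p, 0
2. not (Dia ((q or p) or not q) implies (Dia (q or p) or Dia not q)), 0   [and-rule on 1]
3. not p, 0   [and-rule on 1]
4. Dia ((q or p) or not q), 0   [neg-implies-rule on 2]
5. not (Dia (q or p) or Dia not q), 0   [neg-implies-rule on 2]
6. not Dia (q or p), 0   [neg-or-rule on 5]
7. not Dia not q, 0   [neg-or-rule on 5]
8. not (q or p), 0   [neg-Dia-rule on 6 via 0R0]
9. not q, 0   [neg-or-rule on 8]
10. q, 0   [neg-Dia-rule on 7 via 0R0]
Accessibility: 0R0
Branch closes: q and not q both at 0.
Every branch closes; the branch above is one of them.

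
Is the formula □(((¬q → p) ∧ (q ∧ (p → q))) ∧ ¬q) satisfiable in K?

1. □(((¬q → p) ∧ (q ∧ (p → q))) ∧ ¬q), u

Satisfiable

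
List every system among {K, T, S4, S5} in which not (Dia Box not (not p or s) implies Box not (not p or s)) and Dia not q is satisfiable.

K, T, S4

S4-tableau for the formula:
1. not (Dia Box not (not p or s) implies Box not (not p or s)) and Dia not q, w0
2. not (Dia Box not (not p or s) implies Box not (not p or s)), w0   [and-rule on 1]
3. Dia not q, w0   [and-rule on 1]
4. Dia Box not (not p or s), w0   [neg-implies-rule on 2]
5. not Box not (not p or s), w0   [neg-implies-rule on 2]
6. not q, w1   [Dia-rule on 3: fresh world w1, w0Rw1]
7. Box not (not p or s), w2   [Dia-rule on 4: fresh world w2, w0Rw2]
8. not (not p or s), w2   [Box-rule on 7 via w2Rw2]
9. p, w2   [neg-or-rule on 8]
10. not s, w2   [neg-or-rule on 8]
11. not p or s, w3   [neg-Box-rule on 5: fresh world w3, w0Rw3]
12. s, w3   [or-rule on 11 (branches; this branch)]
Accessibility: w0Rw0, w0Rw1, w0Rw2, w0Rw3, w1Rw1, w2Rw2, w3Rw3
Complete open branch: satisfiable in S4, hence also in K, T (this S4-model is also a K-model and a T-model).
S5-tableau for the formula:
1. not (Dia Box not (not p or s) implies Box not (not p or s)) and Dia not q, w0
2. not (Dia Box not (not p or s) implies Box not (not p or s)), w0   [and-rule on 1]
3. Dia not q, w0   [and-rule on 1]
4. Dia Box not (not p or s), w0   [neg-implies-rule on 2]
5. not Box not (not p or s), w0   [neg-implies-rule on 2]
6. not q, w1   [Dia-rule on 3: fresh world w1, w0Rw1]
7. Box not (not p or s), w2   [Dia-rule on 4: fresh world w2, w0Rw2]
8. not (not p or s), w0   [Box-rule on 7 via w2Rw0]
9. p, w0   [neg-or-rule on 8]
10. not s, w0   [neg-or-rule on 8]
11. not (not p or s), w1   [Box-rule on 7 via w2Rw1]
12. p, w1   [neg-or-rule on 11]
13. not s, w1   [neg-or-rule on 11]
14. not (not p or s), w2   [Box-rule on 7 via w2Rw2]
15. p, w2   [neg-or-rule on 14]
16. not s, w2   [neg-or-rule on 14]
17. not p or s, w3   [neg-Box-rule on 5: fresh world w3, w0Rw3]
18. not (not p or s), w3   [Box-rule on 7 via w2Rw3]
19. p, w3   [neg-or-rule on 18]
20. not s, w3   [neg-or-rule on 18]
21. s, w3   [or-rule on 17 (branches; this branch)]
Accessibility: w0Rw0, w0Rw1, w0Rw2, w0Rw3, w1Rw0, w1Rw1, w1Rw2, w1Rw3, w2Rw0, w2Rw1, w2Rw2, w2Rw3, w3Rw0, w3Rw1, w3Rw2, w3Rw3
Branch closes: s and not s both at w3.
Every branch closes (one shown): unsatisfiable in S5.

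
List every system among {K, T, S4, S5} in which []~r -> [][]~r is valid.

S4-tableau for the negation ~([]~r -> [][]~r):
1. ~([]~r -> [][]~r), 0
2. []~r, 0
3. ~[][]~r, 0
4. ~r, 0
5. ~[]~r, 1
6. ~r, 1
7. r, 2
8. ~r, 2
Accessibility: 0R0, 0R1, 0R2, 1R1, 1R2, 2R2
Branch closes: r and ~r both at 2.
Every branch closes (one shown): valid in S4, hence also in S5 (every theorem of S4 is a theorem of S5).
T-tableau for the negation ~([]~r -> [][]~r):
1. ~([]~r -> [][]~r), 0
2. []~r, 0
3. ~[][]~r, 0
4. ~r, 0
5. ~[]~r, 1
6. ~r, 1
7. r, 2
Accessibility: 0R0, 0R1, 1R1, 1R2, 2R2
Complete open branch: countermodel on a T-frame, so not valid in T, nor in K (the same frame is also a K-frame).

S4, S5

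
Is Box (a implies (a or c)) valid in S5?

Tableau for the negation not Box (a implies (a or c)):
1. not Box (a implies (a or c)), u
2. not (a implies (a or c)), v
3. a, v
4. not (a or c), v
5. not a, v
6. not c, v
Accessibility: uRu, uRv, vRu, vRv
Branch closes: a and not a both at v.
All branches of the negation close; one closing branch shown above.

Valid in S5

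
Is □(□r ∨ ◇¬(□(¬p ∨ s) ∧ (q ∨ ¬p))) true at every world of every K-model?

Tableau for the negation ¬□(□r ∨ ◇¬(□(¬p ∨ s) ∧ (q ∨ ¬p))):
1. ¬□(□r ∨ ◇¬(□(¬p ∨ s) ∧ (q ∨ ¬p))), 0
2. ¬(□r ∨ ◇¬(□(¬p ∨ s) ∧ (q ∨ ¬p))), 1
3. ¬□r, 1
4. ¬◇¬(□(¬p ∨ s) ∧ (q ∨ ¬p)), 1
5. ¬r, 2
6. □(¬p ∨ s) ∧ (q ∨ ¬p), 2
7. □(¬p ∨ s), 2
8. q ∨ ¬p, 2
9. ¬p, 2
Accessibility: 0R1, 1R2
The negation has an open branch (countermodel exists).

No, not valid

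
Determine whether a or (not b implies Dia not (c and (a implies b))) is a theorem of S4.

Not valid

Tableau for the negation not (a or (not b implies Dia not (c and (a implies b)))):
1. not (a or (not b implies Dia not (c and (a implies b)))), w0
2. not a, w0
3. not (not b implies Dia not (c and (a implies b))), w0
4. not b, w0
5. not Dia not (c and (a implies b)), w0
6. c and (a implies b), w0
7. c, w0
8. a implies b, w0
Accessibility: w0Rw0
The negation has an open branch (countermodel exists).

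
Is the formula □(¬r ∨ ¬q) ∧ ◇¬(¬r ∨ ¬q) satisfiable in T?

Unsatisfiable

1. □(¬r ∨ ¬q) ∧ ◇¬(¬r ∨ ¬q), u
2. □(¬r ∨ ¬q), u
3. ◇¬(¬r ∨ ¬q), u
4. ¬r ∨ ¬q, u
5. ¬q, u
6. ¬(¬r ∨ ¬q), v
7. r, v
8. q, v
9. ¬r ∨ ¬q, v
10. ¬q, v
Accessibility: uRu, uRv, vRv
Branch closes: q and ¬q both at v.
All branches of the tableau close; one closing branch shown above.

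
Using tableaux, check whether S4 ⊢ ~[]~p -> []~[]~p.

Tableau for the negation ~(~[]~p -> []~[]~p):
1. ~(~[]~p -> []~[]~p), 0
2. ~[]~p, 0
3. ~[]~[]~p, 0
4. p, 1
5. []~p, 2
6. ~p, 2
Accessibility: 0R0, 0R1, 0R2, 1R1, 2R2
The negation has an open branch (countermodel exists).

No, not valid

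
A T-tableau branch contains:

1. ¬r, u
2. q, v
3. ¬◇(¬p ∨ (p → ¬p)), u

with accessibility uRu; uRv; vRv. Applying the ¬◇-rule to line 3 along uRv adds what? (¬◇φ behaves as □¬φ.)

¬(¬p ∨ (p → ¬p)), v

¬◇φ behaves as □¬φ: propagate the negated body to each accessible world.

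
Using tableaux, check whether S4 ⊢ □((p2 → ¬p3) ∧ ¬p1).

Not valid

Tableau for the negation ¬□((p2 → ¬p3) ∧ ¬p1):
1. ¬□((p2 → ¬p3) ∧ ¬p1), w0
2. ¬((p2 → ¬p3) ∧ ¬p1), w1
3. p1, w1
Accessibility: w0Rw0, w0Rw1, w1Rw1
The negation has an open branch (countermodel exists).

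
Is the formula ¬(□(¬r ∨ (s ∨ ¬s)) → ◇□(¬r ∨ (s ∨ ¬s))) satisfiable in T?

1. ¬(□(¬r ∨ (s ∨ ¬s)) → ◇□(¬r ∨ (s ∨ ¬s))), w0
2. □(¬r ∨ (s ∨ ¬s)), w0
3. ¬◇□(¬r ∨ (s ∨ ¬s)), w0
4. ¬r ∨ (s ∨ ¬s), w0
5. ¬□(¬r ∨ (s ∨ ¬s)), w0
6. s ∨ ¬s, w0
7. ¬s, w0
8. ¬(¬r ∨ (s ∨ ¬s)), w1
9. r, w1
10. ¬(s ∨ ¬s), w1
11. ¬s, w1
12. s, w1
Accessibility: w0Rw0, w0Rw1, w1Rw1
Branch closes: s and ¬s both at w1.
Every branch closes; the branch above is one of them.

No, unsatisfiable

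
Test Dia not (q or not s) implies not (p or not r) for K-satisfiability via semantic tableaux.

1. Dia not (q or not s) implies not (p or not r), u
2. not (p or not r), u   [implies-rule on 1 (branches; this branch)]
3. not p, u   [neg-or-rule on 2]
4. r, u   [neg-or-rule on 2]

Yes, satisfiable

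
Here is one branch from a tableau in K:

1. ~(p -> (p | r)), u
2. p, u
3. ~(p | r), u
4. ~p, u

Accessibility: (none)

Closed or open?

Closed

Both p and ~p appear at u.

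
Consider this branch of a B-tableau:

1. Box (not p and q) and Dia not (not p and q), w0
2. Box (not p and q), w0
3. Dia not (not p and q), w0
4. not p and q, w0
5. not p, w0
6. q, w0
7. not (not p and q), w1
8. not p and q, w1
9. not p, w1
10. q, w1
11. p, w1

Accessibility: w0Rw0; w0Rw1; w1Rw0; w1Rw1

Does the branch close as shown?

Yes, closed

Both p and not p appear at w1.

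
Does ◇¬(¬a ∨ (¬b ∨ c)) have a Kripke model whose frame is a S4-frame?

1. ◇¬(¬a ∨ (¬b ∨ c)), u
2. ¬(¬a ∨ (¬b ∨ c)), v
3. a, v
4. ¬(¬b ∨ c), v
5. b, v
6. ¬c, v
Accessibility: uRu, uRv, vRv

Yes, satisfiable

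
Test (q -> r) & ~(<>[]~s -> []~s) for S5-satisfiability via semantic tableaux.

No, unsatisfiable

1. (q -> r) & ~(<>[]~s -> []~s), 0
2. q -> r, 0
3. ~(<>[]~s -> []~s), 0
4. <>[]~s, 0
5. ~[]~s, 0
6. r, 0
7. []~s, 1
8. ~s, 0
9. ~s, 1
10. s, 2
11. ~s, 2
Accessibility: 0R0, 0R1, 0R2, 1R0, 1R1, 1R2, 2R0, 2R1, 2R2
Branch closes: s and ~s both at 2.
Every branch closes; the branch above is one of them.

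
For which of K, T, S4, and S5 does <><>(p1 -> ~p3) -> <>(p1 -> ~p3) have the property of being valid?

S4-tableau for the negation ~(<><>(p1 -> ~p3) -> <>(p1 -> ~p3)):
1. ~(<><>(p1 -> ~p3) -> <>(p1 -> ~p3)), u
2. <><>(p1 -> ~p3), u   [~->-rule on 1]
3. ~<>(p1 -> ~p3), u   [~->-rule on 1]
4. ~(p1 -> ~p3), u   [~<>-rule on 3 via uRu]
5. p1, u   [~->-rule on 4]
6. p3, u   [~->-rule on 4]
7. <>(p1 -> ~p3), v   [<>-rule on 2: fresh world v, uRv]
8. ~(p1 -> ~p3), v   [~<>-rule on 3 via uRv]
9. p1, v   [~->-rule on 8]
10. p3, v   [~->-rule on 8]
11. p1 -> ~p3, w   [<>-rule on 7: fresh world w, vRw]
12. ~(p1 -> ~p3), w   [~<>-rule on 3 via uRw]
13. p1, w   [~->-rule on 12]
14. p3, w   [~->-rule on 12]
15. ~p3, w   [->-rule on 11 (branches; this branch)]
Accessibility: uRu, uRv, uRw, vRv, vRw, wRw
Branch closes: p3 and ~p3 both at w.
Every branch closes (one shown): valid in S4, hence also in S5 (every theorem of S4 is a theorem of S5).
T-tableau for the negation ~(<><>(p1 -> ~p3) -> <>(p1 -> ~p3)):
1. ~(<><>(p1 -> ~p3) -> <>(p1 -> ~p3)), u
2. <><>(p1 -> ~p3), u   [~->-rule on 1]
3. ~<>(p1 -> ~p3), u   [~->-rule on 1]
4. ~(p1 -> ~p3), u   [~<>-rule on 3 via uRu]
5. p1, u   [~->-rule on 4]
6. p3, u   [~->-rule on 4]
7. <>(p1 -> ~p3), v   [<>-rule on 2: fresh world v, uRv]
8. ~(p1 -> ~p3), v   [~<>-rule on 3 via uRv]
9. p1, v   [~->-rule on 8]
10. p3, v   [~->-rule on 8]
11. p1 -> ~p3, w   [<>-rule on 7: fresh world w, vRw]
12. ~p3, w   [->-rule on 11 (branches; this branch)]
Accessibility: uRu, uRv, vRv, vRw, wRw
Complete open branch: countermodel on a T-frame, so not valid in T, nor in K (the same frame is also a K-frame).

S4, S5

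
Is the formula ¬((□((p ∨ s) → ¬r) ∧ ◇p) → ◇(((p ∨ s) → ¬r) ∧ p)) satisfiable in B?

Unsatisfiable

1. ¬((□((p ∨ s) → ¬r) ∧ ◇p) → ◇(((p ∨ s) → ¬r) ∧ p)), 0
2. □((p ∨ s) → ¬r) ∧ ◇p, 0
3. ¬◇(((p ∨ s) → ¬r) ∧ p), 0
4. □((p ∨ s) → ¬r), 0
5. ◇p, 0
6. ¬(((p ∨ s) → ¬r) ∧ p), 0
7. (p ∨ s) → ¬r, 0
8. ¬p, 0
9. ¬(p ∨ s), 0
10. ¬s, 0
11. p, 1
12. ¬(((p ∨ s) → ¬r) ∧ p), 1
13. (p ∨ s) → ¬r, 1
14. ¬((p ∨ s) → ¬r), 1
15. p ∨ s, 1
16. r, 1
17. ¬(p ∨ s), 1
18. ¬p, 1
19. ¬s, 1
Accessibility: 0R0, 0R1, 1R0, 1R1
Branch closes: p and ¬p both at 1.
All branches of the tableau close; one closing branch shown above.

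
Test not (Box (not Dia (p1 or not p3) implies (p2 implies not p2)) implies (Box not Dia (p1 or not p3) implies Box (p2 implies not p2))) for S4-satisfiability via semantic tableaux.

1. not (Box (not Dia (p1 or not p3) implies (p2 implies not p2)) implies (Box not Dia (p1 or not p3) implies Box (p2 implies not p2))), w0
2. Box (not Dia (p1 or not p3) implies (p2 implies not p2)), w0   [neg-implies-rule on 1]
3. not (Box not Dia (p1 or not p3) implies Box (p2 implies not p2)), w0   [neg-implies-rule on 1]
4. Box not Dia (p1 or not p3), w0   [neg-implies-rule on 3]
5. not Box (p2 implies not p2), w0   [neg-implies-rule on 3]
6. not Dia (p1 or not p3) implies (p2 implies not p2), w0   [Box-rule on 2 via w0Rw0]
7. not Dia (p1 or not p3), w0   [Box-rule on 4 via w0Rw0]
8. not (p1 or not p3), w0   [neg-Dia-rule on 7 via w0Rw0]
9. not p1, w0   [neg-or-rule on 8]
10. p3, w0   [neg-or-rule on 8]
11. p2 implies not p2, w0   [implies-rule on 6 (branches; this branch)]
12. not p2, w0   [implies-rule on 11 (branches; this branch)]
13. not (p2 implies not p2), w1   [neg-Box-rule on 5: fresh world w1, w0Rw1]
14. p2, w1   [neg-implies-rule on 13]
15. not Dia (p1 or not p3) implies (p2 implies not p2), w1   [Box-rule on 2 via w0Rw1]
16. not Dia (p1 or not p3), w1   [Box-rule on 4 via w0Rw1]
17. not (p1 or not p3), w1   [neg-Dia-rule on 7 via w0Rw1]
18. not p1, w1   [neg-or-rule on 17]
19. p3, w1   [neg-or-rule on 17]
20. Dia (p1 or not p3), w1   [implies-rule on 15 (branches; this branch)]
21. p1 or not p3, w2   [Dia-rule on 20: fresh world w2, w1Rw2]
22. not Dia (p1 or not p3) implies (p2 implies not p2), w2   [Box-rule on 2 via w0Rw2]
23. not Dia (p1 or not p3), w2   [Box-rule on 4 via w0Rw2]
24. not (p1 or not p3), w2   [neg-Dia-rule on 7 via w0Rw2]
25. not p1, w2   [neg-or-rule on 24]
26. p3, w2   [neg-or-rule on 24]
27. not p3, w2   [or-rule on 21 (branches; this branch)]
Accessibility: w0Rw0, w0Rw1, w0Rw2, w1Rw1, w1Rw2, w2Rw2
Branch closes: p3 and not p3 both at w2.
(One branch shown.) All branches close.

Unsatisfiable (every branch closes)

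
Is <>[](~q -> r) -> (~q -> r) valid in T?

No, not valid

Tableau for the negation ~(<>[](~q -> r) -> (~q -> r)):
1. ~(<>[](~q -> r) -> (~q -> r)), u
2. <>[](~q -> r), u
3. ~(~q -> r), u
4. ~q, u
5. ~r, u
6. [](~q -> r), v
7. ~q -> r, v
8. r, v
Accessibility: uRu, uRv, vRv
The negation has an open branch (countermodel exists).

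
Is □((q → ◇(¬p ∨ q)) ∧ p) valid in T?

Tableau for the negation ¬□((q → ◇(¬p ∨ q)) ∧ p):
1. ¬□((q → ◇(¬p ∨ q)) ∧ p), u
2. ¬((q → ◇(¬p ∨ q)) ∧ p), v
3. ¬p, v
Accessibility: uRu, uRv, vRv
The negation has an open branch (countermodel exists).

No, not valid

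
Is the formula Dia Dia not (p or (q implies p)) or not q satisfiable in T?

1. Dia Dia not (p or (q implies p)) or not q, 0
2. not q, 0
Accessibility: 0R0

Yes, satisfiable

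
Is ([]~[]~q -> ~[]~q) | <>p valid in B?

Tableau for the negation ~(([]~[]~q -> ~[]~q) | <>p):
1. ~(([]~[]~q -> ~[]~q) | <>p), w0
2. ~([]~[]~q -> ~[]~q), w0
3. ~<>p, w0
4. []~[]~q, w0
5. []~q, w0
6. ~p, w0
7. ~[]~q, w0
8. ~q, w0
9. q, w1
10. ~p, w1
11. ~[]~q, w1
12. ~q, w1
Accessibility: w0Rw0, w0Rw1, w1Rw0, w1Rw1
Branch closes: q and ~q both at w1.
Every branch of the negation's tableau closes; the branch above is one of them.

Yes, valid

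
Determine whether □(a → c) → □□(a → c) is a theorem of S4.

Valid

Tableau for the negation ¬(□(a → c) → □□(a → c)):
1. ¬(□(a → c) → □□(a → c)), 0
2. □(a → c), 0
3. ¬□□(a → c), 0
4. a → c, 0
5. c, 0
6. ¬□(a → c), 1
7. a → c, 1
8. c, 1
9. ¬(a → c), 2
10. a, 2
11. ¬c, 2
12. a → c, 2
13. c, 2
Accessibility: 0R0, 0R1, 0R2, 1R1, 1R2, 2R2
Branch closes: c and ¬c both at 2.
Every branch of the negation's tableau closes; the branch above is one of them.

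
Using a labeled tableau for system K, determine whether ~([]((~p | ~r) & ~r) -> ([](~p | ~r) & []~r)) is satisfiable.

1. ~([]((~p | ~r) & ~r) -> ([](~p | ~r) & []~r)), 0
2. []((~p | ~r) & ~r), 0   [~->-rule on 1]
3. ~([](~p | ~r) & []~r), 0   [~->-rule on 1]
4. ~[](~p | ~r), 0   [~&-rule on 3 (branches; this branch)]
5. ~(~p | ~r), 1   [~[]-rule on 4: fresh world 1, 0R1]
6. p, 1   [~|-rule on 5]
7. r, 1   [~|-rule on 5]
8. (~p | ~r) & ~r, 1   [[]-rule on 2 via 0R1]
9. ~p | ~r, 1   [&-rule on 8]
10. ~r, 1   [&-rule on 8]
Accessibility: 0R1
Branch closes: r and ~r both at 1.
(One branch shown.) All branches close.

No, unsatisfiable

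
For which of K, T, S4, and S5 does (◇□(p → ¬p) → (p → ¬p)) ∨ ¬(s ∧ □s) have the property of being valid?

S5-tableau for the negation ¬((◇□(p → ¬p) → (p → ¬p)) ∨ ¬(s ∧ □s)):
1. ¬((◇□(p → ¬p) → (p → ¬p)) ∨ ¬(s ∧ □s)), w0
2. ¬(◇□(p → ¬p) → (p → ¬p)), w0
3. s ∧ □s, w0
4. ◇□(p → ¬p), w0
5. ¬(p → ¬p), w0
6. s, w0
7. □s, w0
8. p, w0
9. □(p → ¬p), w1
10. s, w1
11. p → ¬p, w0
12. p → ¬p, w1
13. ¬p, w0
Accessibility: w0Rw0, w0Rw1, w1Rw0, w1Rw1
Branch closes: p and ¬p both at w0.
Every branch closes (one shown): valid in S5.
S4-tableau for the negation ¬((◇□(p → ¬p) → (p → ¬p)) ∨ ¬(s ∧ □s)):
1. ¬((◇□(p → ¬p) → (p → ¬p)) ∨ ¬(s ∧ □s)), w0
2. ¬(◇□(p → ¬p) → (p → ¬p)), w0
3. s ∧ □s, w0
4. ◇□(p → ¬p), w0
5. ¬(p → ¬p), w0
6. s, w0
7. □s, w0
8. p, w0
9. □(p → ¬p), w1
10. s, w1
11. p → ¬p, w1
12. ¬p, w1
Accessibility: w0Rw0, w0Rw1, w1Rw1
Complete open branch: countermodel on an S4-frame, so not valid in S4, nor in K, T (the same frame is also a K-frame and a T-frame).

S5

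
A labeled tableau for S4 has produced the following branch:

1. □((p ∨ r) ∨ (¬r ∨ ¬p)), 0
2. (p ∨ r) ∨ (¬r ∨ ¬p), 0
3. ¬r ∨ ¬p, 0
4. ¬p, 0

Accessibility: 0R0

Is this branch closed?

No, open

There is no literal clash: for every atom and world, at most one sign appears.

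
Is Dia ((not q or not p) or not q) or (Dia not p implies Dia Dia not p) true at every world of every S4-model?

Tableau for the negation not (Dia ((not q or not p) or not q) or (Dia not p implies Dia Dia not p)):
1. not (Dia ((not q or not p) or not q) or (Dia not p implies Dia Dia not p)), u
2. not Dia ((not q or not p) or not q), u
3. not (Dia not p implies Dia Dia not p), u
4. Dia not p, u
5. not Dia Dia not p, u
6. not ((not q or not p) or not q), u
7. not (not q or not p), u
8. q, u
9. p, u
10. not Dia not p, u
11. not p, v
12. not ((not q or not p) or not q), v
13. not (not q or not p), v
14. q, v
15. p, v
Accessibility: uRu, uRv, vRv
Branch closes: p and not p both at v.
All branches of the negation close; one closing branch shown above.

Yes, valid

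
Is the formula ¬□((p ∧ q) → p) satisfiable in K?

Unsatisfiable

1. ¬□((p ∧ q) → p), 0
2. ¬((p ∧ q) → p), 1
3. p ∧ q, 1
4. ¬p, 1
5. p, 1
6. q, 1
Accessibility: 0R1
Branch closes: p and ¬p both at 1.
(One branch shown.) All branches close.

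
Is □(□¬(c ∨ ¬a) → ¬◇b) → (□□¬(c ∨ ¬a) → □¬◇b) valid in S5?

Tableau for the negation ¬(□(□¬(c ∨ ¬a) → ¬◇b) → (□□¬(c ∨ ¬a) → □¬◇b)):
1. ¬(□(□¬(c ∨ ¬a) → ¬◇b) → (□□¬(c ∨ ¬a) → □¬◇b)), w0
2. □(□¬(c ∨ ¬a) → ¬◇b), w0
3. ¬(□□¬(c ∨ ¬a) → □¬◇b), w0
4. □□¬(c ∨ ¬a), w0
5. ¬□¬◇b, w0
6. □¬(c ∨ ¬a) → ¬◇b, w0
7. □¬(c ∨ ¬a), w0
8. ¬(c ∨ ¬a), w0
9. ¬c, w0
10. a, w0
11. ¬□¬(c ∨ ¬a), w0
12. ◇b, w1
13. □¬(c ∨ ¬a) → ¬◇b, w1
14. □¬(c ∨ ¬a), w1
15. ¬(c ∨ ¬a), w1
16. ¬c, w1
17. a, w1
18. ¬◇b, w1
19. ¬b, w0
20. ¬b, w1
21. c ∨ ¬a, w2
22. □¬(c ∨ ¬a) → ¬◇b, w2
23. □¬(c ∨ ¬a), w2
24. ¬(c ∨ ¬a), w2
25. ¬c, w2
26. a, w2
27. ¬b, w2
28. ¬a, w2
Accessibility: w0Rw0, w0Rw1, w0Rw2, w1Rw0, w1Rw1, w1Rw2, w2Rw0, w2Rw1, w2Rw2
Branch closes: a and ¬a both at w2.
All branches of the negation close; one closing branch shown above.

Valid in S5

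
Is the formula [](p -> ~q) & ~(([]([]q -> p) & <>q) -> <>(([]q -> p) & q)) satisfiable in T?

1. [](p -> ~q) & ~(([]([]q -> p) & <>q) -> <>(([]q -> p) & q)), w0
2. [](p -> ~q), w0
3. ~(([]([]q -> p) & <>q) -> <>(([]q -> p) & q)), w0
4. []([]q -> p) & <>q, w0
5. ~<>(([]q -> p) & q), w0
6. []([]q -> p), w0
7. <>q, w0
8. p -> ~q, w0
9. ~(([]q -> p) & q), w0
10. []q -> p, w0
11. ~q, w0
12. ~[]q, w0
13. q, w1
14. p -> ~q, w1
15. ~(([]q -> p) & q), w1
16. []q -> p, w1
17. ~p, w1
18. ~([]q -> p), w1
19. []q, w1
20. ~[]q, w1
21. ~q, w2
22. p -> ~q, w2
23. ~(([]q -> p) & q), w2
24. []q -> p, w2
25. p, w2
26. ~q, w3
27. q, w3
Accessibility: w0Rw0, w0Rw1, w0Rw2, w1Rw1, w1Rw3, w2Rw2, w3Rw3
Branch closes: q and ~q both at w3.
(One branch shown.) All branches close.

Unsatisfiable (every branch closes)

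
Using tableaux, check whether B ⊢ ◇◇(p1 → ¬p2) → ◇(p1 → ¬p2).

Tableau for the negation ¬(◇◇(p1 → ¬p2) → ◇(p1 → ¬p2)):
1. ¬(◇◇(p1 → ¬p2) → ◇(p1 → ¬p2)), w0
2. ◇◇(p1 → ¬p2), w0   [¬→-rule on 1]
3. ¬◇(p1 → ¬p2), w0   [¬→-rule on 1]
4. ¬(p1 → ¬p2), w0   [¬◇-rule on 3 via w0Rw0]
5. p1, w0   [¬→-rule on 4]
6. p2, w0   [¬→-rule on 4]
7. ◇(p1 → ¬p2), w1   [◇-rule on 2: fresh world w1, w0Rw1]
8. ¬(p1 → ¬p2), w1   [¬◇-rule on 3 via w0Rw1]
9. p1, w1   [¬→-rule on 8]
10. p2, w1   [¬→-rule on 8]
11. p1 → ¬p2, w2   [◇-rule on 7: fresh world w2, w1Rw2]
12. ¬p2, w2   [→-rule on 11 (branches; this branch)]
Accessibility: w0Rw0, w0Rw1, w1Rw0, w1Rw1, w1Rw2, w2Rw1, w2Rw2
The negation has an open branch (countermodel exists).

Not valid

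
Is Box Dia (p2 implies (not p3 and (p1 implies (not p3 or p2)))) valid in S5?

Not valid

Tableau for the negation not Box Dia (p2 implies (not p3 and (p1 implies (not p3 or p2)))):
1. not Box Dia (p2 implies (not p3 and (p1 implies (not p3 or p2)))), u
2. not Dia (p2 implies (not p3 and (p1 implies (not p3 or p2)))), v
3. not (p2 implies (not p3 and (p1 implies (not p3 or p2)))), u
4. p2, u
5. not (not p3 and (p1 implies (not p3 or p2))), u
6. not (p2 implies (not p3 and (p1 implies (not p3 or p2)))), v
7. p2, v
8. not (not p3 and (p1 implies (not p3 or p2))), v
9. p3, u
10. p3, v
Accessibility: uRu, uRv, vRu, vRv
The negation has an open branch (countermodel exists).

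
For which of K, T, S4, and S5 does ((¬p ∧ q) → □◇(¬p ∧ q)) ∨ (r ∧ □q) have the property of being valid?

S5

S5-tableau for the negation ¬(((¬p ∧ q) → □◇(¬p ∧ q)) ∨ (r ∧ □q)):
1. ¬(((¬p ∧ q) → □◇(¬p ∧ q)) ∨ (r ∧ □q)), w0
2. ¬((¬p ∧ q) → □◇(¬p ∧ q)), w0
3. ¬(r ∧ □q), w0
4. ¬p ∧ q, w0
5. ¬□◇(¬p ∧ q), w0
6. ¬p, w0
7. q, w0
8. ¬□q, w0
9. ¬◇(¬p ∧ q), w1
10. ¬(¬p ∧ q), w0
11. ¬(¬p ∧ q), w1
12. ¬q, w0
Accessibility: w0Rw0, w0Rw1, w1Rw0, w1Rw1
Branch closes: q and ¬q both at w0.
Every branch closes (one shown): valid in S5.
S4-tableau for the negation ¬(((¬p ∧ q) → □◇(¬p ∧ q)) ∨ (r ∧ □q)):
1. ¬(((¬p ∧ q) → □◇(¬p ∧ q)) ∨ (r ∧ □q)), w0
2. ¬((¬p ∧ q) → □◇(¬p ∧ q)), w0
3. ¬(r ∧ □q), w0
4. ¬p ∧ q, w0
5. ¬□◇(¬p ∧ q), w0
6. ¬p, w0
7. q, w0
8. ¬□q, w0
9. ¬◇(¬p ∧ q), w1
10. ¬(¬p ∧ q), w1
11. ¬q, w1
12. ¬q, w2
Accessibility: w0Rw0, w0Rw1, w0Rw2, w1Rw1, w2Rw2
Complete open branch: countermodel on an S4-frame, so not valid in S4, nor in K, T (the same frame is also a K-frame and a T-frame).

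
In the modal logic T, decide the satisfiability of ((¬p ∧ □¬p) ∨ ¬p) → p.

1. ((¬p ∧ □¬p) ∨ ¬p) → p, w0
2. p, w0
Accessibility: w0Rw0

Satisfiable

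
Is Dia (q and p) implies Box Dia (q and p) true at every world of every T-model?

Tableau for the negation not (Dia (q and p) implies Box Dia (q and p)):
1. not (Dia (q and p) implies Box Dia (q and p)), u
2. Dia (q and p), u
3. not Box Dia (q and p), u
4. q and p, v
5. q, v
6. p, v
7. not Dia (q and p), w
8. not (q and p), w
9. not p, w
Accessibility: uRu, uRv, uRw, vRv, wRw
The negation has an open branch (countermodel exists).

Not valid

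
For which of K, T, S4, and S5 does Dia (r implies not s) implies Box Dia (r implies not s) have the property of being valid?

S4-tableau for the negation not (Dia (r implies not s) implies Box Dia (r implies not s)):
1. not (Dia (r implies not s) implies Box Dia (r implies not s)), 0
2. Dia (r implies not s), 0
3. not Box Dia (r implies not s), 0
4. r implies not s, 1
5. not s, 1
6. not Dia (r implies not s), 2
7. not (r implies not s), 2
8. r, 2
9. s, 2
Accessibility: 0R0, 0R1, 0R2, 1R1, 2R2
Complete open branch: countermodel on an S4-frame, so not valid in S4, nor in K, T (the same frame is also a K-frame and a T-frame).
S5-tableau for the negation not (Dia (r implies not s) implies Box Dia (r implies not s)):
1. not (Dia (r implies not s) implies Box Dia (r implies not s)), 0
2. Dia (r implies not s), 0
3. not Box Dia (r implies not s), 0
4. r implies not s, 1
5. not s, 1
6. not Dia (r implies not s), 2
7. not (r implies not s), 0
8. r, 0
9. s, 0
10. not (r implies not s), 1
11. r, 1
12. s, 1
Accessibility: 0R0, 0R1, 0R2, 1R0, 1R1, 1R2, 2R0, 2R1, 2R2
Branch closes: s and not s both at 1.
Every branch closes (one shown): valid in S5.

S5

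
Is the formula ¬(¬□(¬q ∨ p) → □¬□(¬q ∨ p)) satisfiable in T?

1. ¬(¬□(¬q ∨ p) → □¬□(¬q ∨ p)), 0
2. ¬□(¬q ∨ p), 0
3. ¬□¬□(¬q ∨ p), 0
4. ¬(¬q ∨ p), 1
5. q, 1
6. ¬p, 1
7. □(¬q ∨ p), 2
8. ¬q ∨ p, 2
9. p, 2
Accessibility: 0R0, 0R1, 0R2, 1R1, 2R2

Yes, satisfiable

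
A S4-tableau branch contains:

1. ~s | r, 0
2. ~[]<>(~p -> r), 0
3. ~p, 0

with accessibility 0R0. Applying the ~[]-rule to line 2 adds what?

a fresh world 1 with 0R1, and ~<>(~p -> r) at 1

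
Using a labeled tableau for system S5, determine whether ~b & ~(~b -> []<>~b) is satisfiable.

1. ~b & ~(~b -> []<>~b), u
2. ~b, u
3. ~(~b -> []<>~b), u
4. ~[]<>~b, u
5. ~<>~b, v
6. b, u
Accessibility: uRu, uRv, vRu, vRv
Branch closes: b and ~b both at u.
(One branch shown.) All branches close.

Unsatisfiable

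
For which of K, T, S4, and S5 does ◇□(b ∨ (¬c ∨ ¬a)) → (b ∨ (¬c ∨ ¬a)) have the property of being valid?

S4-tableau for the negation ¬(◇□(b ∨ (¬c ∨ ¬a)) → (b ∨ (¬c ∨ ¬a))):
1. ¬(◇□(b ∨ (¬c ∨ ¬a)) → (b ∨ (¬c ∨ ¬a))), u
2. ◇□(b ∨ (¬c ∨ ¬a)), u
3. ¬(b ∨ (¬c ∨ ¬a)), u
4. ¬b, u
5. ¬(¬c ∨ ¬a), u
6. c, u
7. a, u
8. □(b ∨ (¬c ∨ ¬a)), v
9. b ∨ (¬c ∨ ¬a), v
10. ¬c ∨ ¬a, v
11. ¬a, v
Accessibility: uRu, uRv, vRv
Complete open branch: countermodel on an S4-frame, so not valid in S4, nor in K, T (the same frame is also a K-frame and a T-frame).
S5-tableau for the negation ¬(◇□(b ∨ (¬c ∨ ¬a)) → (b ∨ (¬c ∨ ¬a))):
1. ¬(◇□(b ∨ (¬c ∨ ¬a)) → (b ∨ (¬c ∨ ¬a))), u
2. ◇□(b ∨ (¬c ∨ ¬a)), u
3. ¬(b ∨ (¬c ∨ ¬a)), u
4. ¬b, u
5. ¬(¬c ∨ ¬a), u
6. c, u
7. a, u
8. □(b ∨ (¬c ∨ ¬a)), v
9. b ∨ (¬c ∨ ¬a), u
10. b ∨ (¬c ∨ ¬a), v
11. ¬c ∨ ¬a, u
12. ¬c ∨ ¬a, v
13. ¬a, u
Accessibility: uRu, uRv, vRu, vRv
Branch closes: a and ¬a both at u.
Every branch closes (one shown): valid in S5.

S5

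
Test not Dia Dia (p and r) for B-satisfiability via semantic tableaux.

Satisfiable (open branch found)

1. not Dia Dia (p and r), w0
2. not Dia (p and r), w0   [neg-Dia-rule on 1 via w0Rw0]
3. not (p and r), w0   [neg-Dia-rule on 2 via w0Rw0]
4. not r, w0   [neg-and-rule on 3 (branches; this branch)]
Accessibility: w0Rw0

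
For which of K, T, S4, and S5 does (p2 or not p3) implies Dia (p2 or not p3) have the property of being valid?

T, S4, S5

T-tableau for the negation not ((p2 or not p3) implies Dia (p2 or not p3)):
1. not ((p2 or not p3) implies Dia (p2 or not p3)), u
2. p2 or not p3, u   [neg-implies-rule on 1]
3. not Dia (p2 or not p3), u   [neg-implies-rule on 1]
4. not (p2 or not p3), u   [neg-Dia-rule on 3 via uRu]
5. not p2, u   [neg-or-rule on 4]
6. p3, u   [neg-or-rule on 4]
7. not p3, u   [or-rule on 2 (branches; this branch)]
Accessibility: uRu
Branch closes: p3 and not p3 both at u.
Every branch closes (one shown): valid in T, hence also in S4, S5 (every theorem of T is a theorem of S4 and S5).
K-tableau for the negation not ((p2 or not p3) implies Dia (p2 or not p3)):
1. not ((p2 or not p3) implies Dia (p2 or not p3)), u
2. p2 or not p3, u   [neg-implies-rule on 1]
3. not Dia (p2 or not p3), u   [neg-implies-rule on 1]
4. not p3, u   [or-rule on 2 (branches; this branch)]
Complete open branch: countermodel on a K-frame, so not valid in K.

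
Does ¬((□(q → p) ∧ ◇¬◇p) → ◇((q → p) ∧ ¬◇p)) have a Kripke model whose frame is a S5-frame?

Unsatisfiable

1. ¬((□(q → p) ∧ ◇¬◇p) → ◇((q → p) ∧ ¬◇p)), w0
2. □(q → p) ∧ ◇¬◇p, w0   [¬→-rule on 1]
3. ¬◇((q → p) ∧ ¬◇p), w0   [¬→-rule on 1]
4. □(q → p), w0   [∧-rule on 2]
5. ◇¬◇p, w0   [∧-rule on 2]
6. ¬((q → p) ∧ ¬◇p), w0   [¬◇-rule on 3 via w0Rw0]
7. q → p, w0   [□-rule on 4 via w0Rw0]
8. ◇p, w0   [¬∧-rule on 6 (branches; this branch)]
9. ¬q, w0   [→-rule on 7 (branches; this branch)]
10. ¬◇p, w1   [◇-rule on 5: fresh world w1, w0Rw1]
11. ¬((q → p) ∧ ¬◇p), w1   [¬◇-rule on 3 via w0Rw1]
12. q → p, w1   [□-rule on 4 via w0Rw1]
13. ¬p, w0   [¬◇-rule on 10 via w1Rw0]
14. ¬p, w1   [¬◇-rule on 10 via w1Rw1]
15. ◇p, w1   [¬∧-rule on 11 (branches; this branch)]
16. ¬q, w1   [→-rule on 12 (branches; this branch)]
17. p, w2   [◇-rule on 8: fresh world w2, w0Rw2]
18. ¬((q → p) ∧ ¬◇p), w2   [¬◇-rule on 3 via w0Rw2]
19. q → p, w2   [□-rule on 4 via w0Rw2]
20. ¬p, w2   [¬◇-rule on 10 via w1Rw2]
Accessibility: w0Rw0, w0Rw1, w0Rw2, w1Rw0, w1Rw1, w1Rw2, w2Rw0, w2Rw1, w2Rw2
Branch closes: p and ¬p both at w2.
Every branch closes; the branch above is one of them.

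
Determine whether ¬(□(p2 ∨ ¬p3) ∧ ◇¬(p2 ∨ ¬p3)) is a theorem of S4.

Tableau for the negation □(p2 ∨ ¬p3) ∧ ◇¬(p2 ∨ ¬p3):
1. □(p2 ∨ ¬p3) ∧ ◇¬(p2 ∨ ¬p3), 0
2. □(p2 ∨ ¬p3), 0   [∧-rule on 1]
3. ◇¬(p2 ∨ ¬p3), 0   [∧-rule on 1]
4. p2 ∨ ¬p3, 0   [□-rule on 2 via 0R0]
5. ¬p3, 0   [∨-rule on 4 (branches; this branch)]
6. ¬(p2 ∨ ¬p3), 1   [◇-rule on 3: fresh world 1, 0R1]
7. ¬p2, 1   [¬∨-rule on 6]
8. p3, 1   [¬∨-rule on 6]
9. p2 ∨ ¬p3, 1   [□-rule on 2 via 0R1]
10. ¬p3, 1   [∨-rule on 9 (branches; this branch)]
Accessibility: 0R0, 0R1, 1R1
Branch closes: p3 and ¬p3 both at 1.
All branches of the negation close; one closing branch shown above.

Valid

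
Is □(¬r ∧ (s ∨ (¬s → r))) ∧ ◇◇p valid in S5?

Tableau for the negation ¬(□(¬r ∧ (s ∨ (¬s → r))) ∧ ◇◇p):
1. ¬(□(¬r ∧ (s ∨ (¬s → r))) ∧ ◇◇p), u
2. ¬◇◇p, u
3. ¬◇p, u
4. ¬p, u
Accessibility: uRu
The negation has an open branch (countermodel exists).

No, not valid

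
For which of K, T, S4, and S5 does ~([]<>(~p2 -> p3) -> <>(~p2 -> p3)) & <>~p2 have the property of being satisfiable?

T-tableau for the formula:
1. ~([]<>(~p2 -> p3) -> <>(~p2 -> p3)) & <>~p2, u
2. ~([]<>(~p2 -> p3) -> <>(~p2 -> p3)), u   [&-rule on 1]
3. <>~p2, u   [&-rule on 1]
4. []<>(~p2 -> p3), u   [~->-rule on 2]
5. ~<>(~p2 -> p3), u   [~->-rule on 2]
6. <>(~p2 -> p3), u   [[]-rule on 4 via uRu]
7. ~(~p2 -> p3), u   [~<>-rule on 5 via uRu]
8. ~p2, u   [~->-rule on 7]
9. ~p3, u   [~->-rule on 7]
10. ~p2, v   [<>-rule on 3: fresh world v, uRv]
11. <>(~p2 -> p3), v   [[]-rule on 4 via uRv]
12. ~(~p2 -> p3), v   [~<>-rule on 5 via uRv]
13. ~p3, v   [~->-rule on 12]
14. ~p2 -> p3, w   [<>-rule on 6: fresh world w, uRw]
15. <>(~p2 -> p3), w   [[]-rule on 4 via uRw]
16. ~(~p2 -> p3), w   [~<>-rule on 5 via uRw]
17. ~p2, w   [~->-rule on 16]
18. ~p3, w   [~->-rule on 16]
19. p3, w   [->-rule on 14 (branches; this branch)]
Accessibility: uRu, uRv, uRw, vRv, wRw
Branch closes: p3 and ~p3 both at w.
Every branch closes (one shown): unsatisfiable in T, hence also in S4, S5 (every S4/S5-frame is a T-frame).
K-tableau for the formula:
1. ~([]<>(~p2 -> p3) -> <>(~p2 -> p3)) & <>~p2, u
2. ~([]<>(~p2 -> p3) -> <>(~p2 -> p3)), u   [&-rule on 1]
3. <>~p2, u   [&-rule on 1]
4. []<>(~p2 -> p3), u   [~->-rule on 2]
5. ~<>(~p2 -> p3), u   [~->-rule on 2]
6. ~p2, v   [<>-rule on 3: fresh world v, uRv]
7. <>(~p2 -> p3), v   [[]-rule on 4 via uRv]
8. ~(~p2 -> p3), v   [~<>-rule on 5 via uRv]
9. ~p3, v   [~->-rule on 8]
10. ~p2 -> p3, w   [<>-rule on 7: fresh world w, vRw]
11. p3, w   [->-rule on 10 (branches; this branch)]
Accessibility: uRv, vRw
Complete open branch: satisfiable in K.

K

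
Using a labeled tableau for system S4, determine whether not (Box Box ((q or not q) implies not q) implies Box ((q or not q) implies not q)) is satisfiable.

1. not (Box Box ((q or not q) implies not q) implies Box ((q or not q) implies not q)), w0
2. Box Box ((q or not q) implies not q), w0   [neg-implies-rule on 1]
3. not Box ((q or not q) implies not q), w0   [neg-implies-rule on 1]
4. Box ((q or not q) implies not q), w0   [Box-rule on 2 via w0Rw0]
5. (q or not q) implies not q, w0   [Box-rule on 4 via w0Rw0]
6. not q, w0   [implies-rule on 5 (branches; this branch)]
7. not ((q or not q) implies not q), w1   [neg-Box-rule on 3: fresh world w1, w0Rw1]
8. q or not q, w1   [neg-implies-rule on 7]
9. q, w1   [neg-implies-rule on 7]
10. Box ((q or not q) implies not q), w1   [Box-rule on 2 via w0Rw1]
11. (q or not q) implies not q, w1   [Box-rule on 4 via w0Rw1]
12. not (q or not q), w1   [implies-rule on 11 (branches; this branch)]
13. not q, w1   [neg-or-rule on 12]
Accessibility: w0Rw0, w0Rw1, w1Rw1
Branch closes: q and not q both at w1.
All branches of the tableau close; one closing branch shown above.

Unsatisfiable (every branch closes)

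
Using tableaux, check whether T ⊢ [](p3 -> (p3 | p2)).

Tableau for the negation ~[](p3 -> (p3 | p2)):
1. ~[](p3 -> (p3 | p2)), 0
2. ~(p3 -> (p3 | p2)), 1
3. p3, 1
4. ~(p3 | p2), 1
5. ~p3, 1
6. ~p2, 1
Accessibility: 0R0, 0R1, 1R1
Branch closes: p3 and ~p3 both at 1.
All branches of the negation close; one closing branch shown above.

Yes, valid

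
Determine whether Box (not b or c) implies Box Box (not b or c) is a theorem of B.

Tableau for the negation not (Box (not b or c) implies Box Box (not b or c)):
1. not (Box (not b or c) implies Box Box (not b or c)), w0
2. Box (not b or c), w0
3. not Box Box (not b or c), w0
4. not b or c, w0
5. c, w0
6. not Box (not b or c), w1
7. not b or c, w1
8. c, w1
9. not (not b or c), w2
10. b, w2
11. not c, w2
Accessibility: w0Rw0, w0Rw1, w1Rw0, w1Rw1, w1Rw2, w2Rw1, w2Rw2
The negation has an open branch (countermodel exists).

No, not valid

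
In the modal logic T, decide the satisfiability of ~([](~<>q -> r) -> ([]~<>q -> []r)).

1. ~([](~<>q -> r) -> ([]~<>q -> []r)), w0
2. [](~<>q -> r), w0   [~->-rule on 1]
3. ~([]~<>q -> []r), w0   [~->-rule on 1]
4. []~<>q, w0   [~->-rule on 3]
5. ~[]r, w0   [~->-rule on 3]
6. ~<>q -> r, w0   [[]-rule on 2 via w0Rw0]
7. ~<>q, w0   [[]-rule on 4 via w0Rw0]
8. ~q, w0   [~<>-rule on 7 via w0Rw0]
9. <>q, w0   [->-rule on 6 (branches; this branch)]
10. ~r, w1   [~[]-rule on 5: fresh world w1, w0Rw1]
11. ~<>q -> r, w1   [[]-rule on 2 via w0Rw1]
12. ~<>q, w1   [[]-rule on 4 via w0Rw1]
13. ~q, w1   [~<>-rule on 7 via w0Rw1]
14. <>q, w1   [->-rule on 11 (branches; this branch)]
15. q, w2   [<>-rule on 9: fresh world w2, w0Rw2]
16. ~<>q -> r, w2   [[]-rule on 2 via w0Rw2]
17. ~<>q, w2   [[]-rule on 4 via w0Rw2]
18. ~q, w2   [~<>-rule on 7 via w0Rw2]
Accessibility: w0Rw0, w0Rw1, w0Rw2, w1Rw1, w2Rw2
Branch closes: q and ~q both at w2.
(One branch shown.) All branches close.

Unsatisfiable (every branch closes)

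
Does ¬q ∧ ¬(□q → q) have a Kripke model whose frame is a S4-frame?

Unsatisfiable (every branch closes)

1. ¬q ∧ ¬(□q → q), u
2. ¬q, u
3. ¬(□q → q), u
4. □q, u
5. q, u
Accessibility: uRu
Branch closes: q and ¬q both at u.
(One branch shown.) All branches close.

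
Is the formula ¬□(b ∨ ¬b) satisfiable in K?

1. ¬□(b ∨ ¬b), u
2. ¬(b ∨ ¬b), v
3. ¬b, v
4. b, v
Accessibility: uRv
Branch closes: b and ¬b both at v.
(One branch shown.) All branches close.

Unsatisfiable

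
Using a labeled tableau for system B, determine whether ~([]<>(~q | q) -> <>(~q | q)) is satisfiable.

No, unsatisfiable

1. ~([]<>(~q | q) -> <>(~q | q)), 0
2. []<>(~q | q), 0
3. ~<>(~q | q), 0
4. <>(~q | q), 0
5. ~(~q | q), 0
6. q, 0
7. ~q, 0
Accessibility: 0R0
Branch closes: q and ~q both at 0.
Every branch closes; the branch above is one of them.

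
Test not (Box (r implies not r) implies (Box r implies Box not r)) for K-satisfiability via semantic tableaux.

Unsatisfiable

1. not (Box (r implies not r) implies (Box r implies Box not r)), 0
2. Box (r implies not r), 0
3. not (Box r implies Box not r), 0
4. Box r, 0
5. not Box not r, 0
6. r, 1
7. r implies not r, 1
8. not r, 1
Accessibility: 0R1
Branch closes: r and not r both at 1.
Every branch closes; the branch above is one of them.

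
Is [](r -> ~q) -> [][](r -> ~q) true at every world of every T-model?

Not valid

Tableau for the negation ~([](r -> ~q) -> [][](r -> ~q)):
1. ~([](r -> ~q) -> [][](r -> ~q)), w0
2. [](r -> ~q), w0   [~->-rule on 1]
3. ~[][](r -> ~q), w0   [~->-rule on 1]
4. r -> ~q, w0   [[]-rule on 2 via w0Rw0]
5. ~q, w0   [->-rule on 4 (branches; this branch)]
6. ~[](r -> ~q), w1   [~[]-rule on 3: fresh world w1, w0Rw1]
7. r -> ~q, w1   [[]-rule on 2 via w0Rw1]
8. ~q, w1   [->-rule on 7 (branches; this branch)]
9. ~(r -> ~q), w2   [~[]-rule on 6: fresh world w2, w1Rw2]
10. r, w2   [~->-rule on 9]
11. q, w2   [~->-rule on 9]
Accessibility: w0Rw0, w0Rw1, w1Rw1, w1Rw2, w2Rw2
The negation has an open branch (countermodel exists).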